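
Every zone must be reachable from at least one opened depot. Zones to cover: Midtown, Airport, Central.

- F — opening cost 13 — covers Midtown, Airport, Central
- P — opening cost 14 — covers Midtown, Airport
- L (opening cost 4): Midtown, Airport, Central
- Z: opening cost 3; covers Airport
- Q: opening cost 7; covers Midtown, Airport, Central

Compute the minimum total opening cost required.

4

This is a weighted set-cover instance.
L alone covers Midtown, Airport, Central — every zone.
Total opening cost: 4.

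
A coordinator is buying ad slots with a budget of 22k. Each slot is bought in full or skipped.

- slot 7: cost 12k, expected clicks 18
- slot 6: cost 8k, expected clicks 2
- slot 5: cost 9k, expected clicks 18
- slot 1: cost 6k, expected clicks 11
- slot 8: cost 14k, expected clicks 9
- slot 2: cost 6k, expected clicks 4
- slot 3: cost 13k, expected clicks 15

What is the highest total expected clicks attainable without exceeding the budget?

Take slot 7 and slot 5: cost 12 + 9 = 21 ≤ 22, expected clicks 18 + 18 = 36.
No other feasible combination does better.

36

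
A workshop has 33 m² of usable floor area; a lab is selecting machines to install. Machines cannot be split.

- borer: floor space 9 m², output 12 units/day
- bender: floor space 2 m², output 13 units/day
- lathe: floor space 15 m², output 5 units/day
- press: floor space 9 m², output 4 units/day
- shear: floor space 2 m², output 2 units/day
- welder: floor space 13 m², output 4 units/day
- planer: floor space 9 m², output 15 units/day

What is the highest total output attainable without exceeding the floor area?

borer + bender + press + shear + planer: floor space 9 + 2 + 9 + 2 + 9 = 31 ≤ 33, output 12 + 13 + 4 + 2 + 15 = 46.
borer + bender + press + planer: floor space 9 + 2 + 9 + 9 = 29 ≤ 33, output 12 + 13 + 4 + 15 = 44.
borer + bender + welder + planer: floor space 9 + 2 + 13 + 9 = 33 ≤ 33, output 12 + 13 + 4 + 15 = 44.
Best is borer, bender, press, shear, and planer with total output 46.

46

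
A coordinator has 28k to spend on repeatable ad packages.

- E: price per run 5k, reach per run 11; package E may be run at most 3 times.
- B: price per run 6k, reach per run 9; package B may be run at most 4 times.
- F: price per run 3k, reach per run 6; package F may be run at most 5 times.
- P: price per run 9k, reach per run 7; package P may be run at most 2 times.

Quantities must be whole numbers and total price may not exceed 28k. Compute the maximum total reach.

3×E and 4×F: price 27 ≤ 28, reach 3·11 + 4·6 = 57.
2×E, 1×B, and 4×F: price 28 ≤ 28, reach 2·11 + 1·9 + 4·6 = 55.
Best is 57.

57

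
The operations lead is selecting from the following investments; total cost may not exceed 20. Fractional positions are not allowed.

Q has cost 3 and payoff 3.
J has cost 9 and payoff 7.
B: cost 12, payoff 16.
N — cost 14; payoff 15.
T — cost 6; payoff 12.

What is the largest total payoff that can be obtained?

Treat it as a binary knapsack problem.
Allowing fractional choices, the relaxed optimum would be about 30.1, but investments are indivisible.
Q + J + T: cost 3 + 9 + 6 = 18 ≤ 20, payoff 3 + 7 + 12 = 22.
N + T: cost 14 + 6 = 20 ≤ 20, payoff 15 + 12 = 27.
B + T: cost 12 + 6 = 18 ≤ 20, payoff 16 + 12 = 28.
Best is B and T with total payoff 28.

28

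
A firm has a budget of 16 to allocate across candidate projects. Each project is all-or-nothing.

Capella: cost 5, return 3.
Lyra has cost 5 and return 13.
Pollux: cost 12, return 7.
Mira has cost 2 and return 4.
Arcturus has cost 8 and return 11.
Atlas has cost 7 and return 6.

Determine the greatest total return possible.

Lyra + Arcturus: cost 5 + 8 = 13 ≤ 16, return 13 + 11 = 24.
Lyra + Mira + Arcturus: cost 5 + 2 + 8 = 15 ≤ 16, return 13 + 4 + 11 = 28.
Best is Lyra, Mira, and Arcturus with total return 28.

28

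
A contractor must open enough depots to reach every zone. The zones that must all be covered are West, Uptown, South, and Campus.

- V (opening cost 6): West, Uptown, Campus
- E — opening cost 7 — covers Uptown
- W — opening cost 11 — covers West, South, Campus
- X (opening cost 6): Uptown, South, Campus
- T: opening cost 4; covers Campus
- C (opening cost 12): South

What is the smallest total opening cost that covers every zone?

12

This is an integer covering problem.
Choose V and X: together they cover West, Uptown, South, Campus — every zone.
Total opening cost: 6 + 6 = 12.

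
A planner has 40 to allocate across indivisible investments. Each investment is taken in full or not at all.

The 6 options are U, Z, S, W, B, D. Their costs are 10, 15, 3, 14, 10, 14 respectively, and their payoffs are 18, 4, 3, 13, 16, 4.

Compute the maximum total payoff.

50

Treat it as a binary knapsack problem.
Take U, S, W, and B: cost 10 + 3 + 14 + 10 = 37 ≤ 40, payoff 18 + 3 + 13 + 16 = 50.
No other feasible combination does better.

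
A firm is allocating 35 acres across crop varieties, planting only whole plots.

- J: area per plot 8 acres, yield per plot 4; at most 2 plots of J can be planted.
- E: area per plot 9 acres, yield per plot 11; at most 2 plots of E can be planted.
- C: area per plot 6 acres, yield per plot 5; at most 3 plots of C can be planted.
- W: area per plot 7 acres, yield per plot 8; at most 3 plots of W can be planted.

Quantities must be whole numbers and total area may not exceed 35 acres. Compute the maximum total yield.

1×E, 2×C, and 2×W: area 35 ≤ 35, yield 1·11 + 2·5 + 2·8 = 37.
2×E and 2×W: area 32 ≤ 35, yield 2·11 + 2·8 = 38.
Best is 38.

38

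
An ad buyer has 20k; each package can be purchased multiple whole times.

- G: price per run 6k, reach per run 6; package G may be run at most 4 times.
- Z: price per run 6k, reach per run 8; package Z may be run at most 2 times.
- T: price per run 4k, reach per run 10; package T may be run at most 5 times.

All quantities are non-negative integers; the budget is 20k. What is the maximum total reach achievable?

50

T has the best ratio (10/4); taking only T gives at most 5×10 = 50 (stopped by the price limit).
Optimal: 5×T: price 20 ≤ 20, reach 5·10 = 50.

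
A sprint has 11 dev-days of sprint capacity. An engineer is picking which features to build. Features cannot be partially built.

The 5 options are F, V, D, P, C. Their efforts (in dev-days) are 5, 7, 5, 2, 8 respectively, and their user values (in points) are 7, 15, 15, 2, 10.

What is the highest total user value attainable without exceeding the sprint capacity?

Take F and D: effort 5 + 5 = 10 ≤ 11, user value 7 + 15 = 22.
No other feasible combination does better.

22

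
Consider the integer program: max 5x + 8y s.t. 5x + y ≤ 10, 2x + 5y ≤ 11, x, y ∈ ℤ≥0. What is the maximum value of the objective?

Relaxing integrality, the LP optimum is 20.65 at (x,y) = (1.7, 1.52), which is not an integer point.
(x,y)=(0,2): 5·0+1·2=2≤10, 2·0+5·2=10≤11, objective 16.
(x,y)=(1,1): 5·1+1·1=6≤10, 2·1+5·1=7≤11, objective 13.
(x,y)=(2,0): 5·2+1·0=10≤10, 2·2+5·0=4≤11, objective 10.
(x,y)=(0,1): 5·0+1·1=1≤10, 2·0+5·1=5≤11, objective 8.
No feasible integer point exceeds 16.

16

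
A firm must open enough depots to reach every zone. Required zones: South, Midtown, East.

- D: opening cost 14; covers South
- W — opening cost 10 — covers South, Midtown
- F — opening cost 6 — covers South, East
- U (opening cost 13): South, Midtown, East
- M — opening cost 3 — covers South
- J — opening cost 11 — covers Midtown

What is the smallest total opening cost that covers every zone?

13

This is a weighted set-cover instance.
The greedy cost-per-new-zone heuristic would pick F and W for 16, but a cheaper cover exists.
U alone covers South, Midtown, East — every zone.
Total opening cost: 13.
No cover costs less than 13.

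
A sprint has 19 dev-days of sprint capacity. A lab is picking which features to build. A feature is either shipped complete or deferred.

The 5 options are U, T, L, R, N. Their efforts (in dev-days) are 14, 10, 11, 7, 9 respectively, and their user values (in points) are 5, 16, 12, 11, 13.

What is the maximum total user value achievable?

29

T + R: effort 10 + 7 = 17 ≤ 19, user value 16 + 11 = 27.
T + N: effort 10 + 9 = 19 ≤ 19, user value 16 + 13 = 29.
R + N: effort 7 + 9 = 16 ≤ 19, user value 11 + 13 = 24.
Best is T and N with total user value 29.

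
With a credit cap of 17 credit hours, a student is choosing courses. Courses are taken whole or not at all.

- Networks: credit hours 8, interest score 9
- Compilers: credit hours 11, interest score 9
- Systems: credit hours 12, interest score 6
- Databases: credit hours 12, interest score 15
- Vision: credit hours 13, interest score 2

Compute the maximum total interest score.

Allowing fractional choices, the relaxed optimum would be about 20.6, but courses are indivisible.
Networks: credit hours 8 ≤ 17, interest score 9.
Compilers: credit hours 11 ≤ 17, interest score 9.
Databases: credit hours 12 ≤ 17, interest score 15.
Best is Databases with total interest score 15.

15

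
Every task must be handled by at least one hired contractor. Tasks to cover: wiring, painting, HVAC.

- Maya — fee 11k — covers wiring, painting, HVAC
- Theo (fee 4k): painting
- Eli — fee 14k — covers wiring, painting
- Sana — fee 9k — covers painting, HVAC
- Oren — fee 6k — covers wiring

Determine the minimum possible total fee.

Maya alone covers wiring, painting, HVAC — every task.
Total fee: 11.
No cover costs less than 11.

11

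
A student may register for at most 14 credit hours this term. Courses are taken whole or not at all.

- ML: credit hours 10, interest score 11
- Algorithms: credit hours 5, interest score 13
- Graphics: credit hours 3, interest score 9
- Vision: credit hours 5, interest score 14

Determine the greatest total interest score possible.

Allowing fractional choices, the relaxed optimum would be about 37.1, but courses are indivisible.
Algorithms + Graphics + Vision: credit hours 5 + 3 + 5 = 13 ≤ 14, interest score 13 + 9 + 14 = 36.
Graphics + Vision: credit hours 3 + 5 = 8 ≤ 14, interest score 9 + 14 = 23.
Algorithms + Vision: credit hours 5 + 5 = 10 ≤ 14, interest score 13 + 14 = 27.
Best is Algorithms, Graphics, and Vision with total interest score 36.

36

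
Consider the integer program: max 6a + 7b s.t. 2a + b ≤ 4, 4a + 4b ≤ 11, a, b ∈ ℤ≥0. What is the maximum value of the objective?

14

Relaxing integrality, the LP optimum is 19.25 at (a,b) = (0, 2.75), which is not an integer point.
(a,b)=(0,2): 2·0+1·2=2≤4, 4·0+4·2=8≤11, objective 14.
(a,b)=(1,1): 2·1+1·1=3≤4, 4·1+4·1=8≤11, objective 13.
(a,b)=(0,1): 2·0+1·1=1≤4, 4·0+4·1=4≤11, objective 7.
No feasible integer point exceeds 14.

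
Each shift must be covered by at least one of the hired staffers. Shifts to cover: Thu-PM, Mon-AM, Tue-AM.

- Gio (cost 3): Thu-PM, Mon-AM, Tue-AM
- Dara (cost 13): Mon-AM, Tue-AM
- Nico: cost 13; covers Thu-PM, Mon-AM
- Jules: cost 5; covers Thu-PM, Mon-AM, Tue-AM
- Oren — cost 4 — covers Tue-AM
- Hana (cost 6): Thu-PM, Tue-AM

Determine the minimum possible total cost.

Gio alone covers Thu-PM, Mon-AM, Tue-AM — every shift.
Total cost: 3.
No cover costs less than 3.

3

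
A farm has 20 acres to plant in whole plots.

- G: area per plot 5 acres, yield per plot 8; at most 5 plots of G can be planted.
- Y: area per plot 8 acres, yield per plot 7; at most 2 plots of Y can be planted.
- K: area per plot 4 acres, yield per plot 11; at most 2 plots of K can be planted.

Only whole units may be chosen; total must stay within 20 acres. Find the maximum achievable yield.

38

This is a bounded integer knapsack.
K has the best ratio (11/4); taking only K gives at most 2×11 = 22 (stopped by the supply cap of 2).
Mixing does better — 2×G and 2×K: area 18 ≤ 20, yield 2·8 + 2·11 = 38.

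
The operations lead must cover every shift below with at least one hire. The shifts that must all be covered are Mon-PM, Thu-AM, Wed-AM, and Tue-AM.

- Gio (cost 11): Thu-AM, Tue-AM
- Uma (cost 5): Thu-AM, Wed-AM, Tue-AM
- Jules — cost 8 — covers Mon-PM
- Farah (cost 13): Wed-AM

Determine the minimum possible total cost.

13

Choose Uma and Jules: together they cover Mon-PM, Thu-AM, Wed-AM, Tue-AM — every shift.
Total cost: 5 + 8 = 13.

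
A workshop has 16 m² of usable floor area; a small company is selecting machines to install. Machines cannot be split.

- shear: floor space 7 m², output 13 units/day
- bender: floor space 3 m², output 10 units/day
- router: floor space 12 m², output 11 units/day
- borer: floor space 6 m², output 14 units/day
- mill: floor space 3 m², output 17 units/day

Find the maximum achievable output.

Allowing fractional choices, the relaxed optimum would be about 48.4, but machines are indivisible.
bender + borer + mill: floor space 3 + 6 + 3 = 12 ≤ 16, output 10 + 14 + 17 = 41.
shear + borer + mill: floor space 7 + 6 + 3 = 16 ≤ 16, output 13 + 14 + 17 = 44.
Best is shear, borer, and mill with total output 44.

44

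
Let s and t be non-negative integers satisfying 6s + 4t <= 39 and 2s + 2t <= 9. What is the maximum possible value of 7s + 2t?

28

Relaxing integrality, the LP optimum is 31.50 at (s,t) = (4.5, 0), which is not an integer point.
(s,t)=(4,0): 6·4+4·0=24≤39, 2·4+2·0=8≤9, objective 28.
(s,t)=(3,1): 6·3+4·1=22≤39, 2·3+2·1=8≤9, objective 23.
The best lattice point is (4,0), giving 28.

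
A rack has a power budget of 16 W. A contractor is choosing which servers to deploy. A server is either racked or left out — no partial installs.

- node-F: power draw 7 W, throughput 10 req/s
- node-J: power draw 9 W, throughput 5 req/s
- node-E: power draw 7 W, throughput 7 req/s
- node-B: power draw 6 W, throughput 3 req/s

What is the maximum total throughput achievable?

This is an integer program with binary decision variables.
Take node-F and node-E: power draw 7 + 7 = 14 ≤ 16, throughput 10 + 7 = 17.
No other feasible combination does better.

17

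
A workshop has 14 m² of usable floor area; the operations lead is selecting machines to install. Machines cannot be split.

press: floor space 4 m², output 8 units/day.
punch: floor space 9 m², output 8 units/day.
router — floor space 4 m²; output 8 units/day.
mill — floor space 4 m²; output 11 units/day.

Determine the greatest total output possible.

27

Allowing fractional choices, the relaxed optimum would be about 28.8, but machines are indivisible.
router + mill: floor space 4 + 4 = 8 ≤ 14, output 8 + 11 = 19.
press + router + mill: floor space 4 + 4 + 4 = 12 ≤ 14, output 8 + 8 + 11 = 27.
press + mill: floor space 4 + 4 = 8 ≤ 14, output 8 + 11 = 19.
Best is press, router, and mill with total output 27.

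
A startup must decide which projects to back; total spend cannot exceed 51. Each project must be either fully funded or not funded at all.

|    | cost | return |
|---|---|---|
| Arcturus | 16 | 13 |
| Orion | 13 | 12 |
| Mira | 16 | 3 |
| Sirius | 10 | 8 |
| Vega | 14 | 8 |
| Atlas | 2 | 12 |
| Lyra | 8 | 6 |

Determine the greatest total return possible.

Allowing fractional choices, the relaxed optimum would be about 52.1, but projects are indivisible.
Arcturus + Orion + Sirius + Atlas + Lyra: cost 16 + 13 + 10 + 2 + 8 = 49 ≤ 51, return 13 + 12 + 8 + 12 + 6 = 51.
Arcturus + Sirius + Vega + Atlas + Lyra: cost 16 + 10 + 14 + 2 + 8 = 50 ≤ 51, return 13 + 8 + 8 + 12 + 6 = 47.
Best is Arcturus, Orion, Sirius, Atlas, and Lyra with total return 51.

51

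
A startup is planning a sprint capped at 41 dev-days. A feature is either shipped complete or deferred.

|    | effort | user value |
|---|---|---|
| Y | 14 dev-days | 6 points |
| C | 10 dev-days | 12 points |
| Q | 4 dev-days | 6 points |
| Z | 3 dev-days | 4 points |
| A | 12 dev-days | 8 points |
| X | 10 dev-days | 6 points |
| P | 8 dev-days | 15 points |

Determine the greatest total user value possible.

Y + C + Q + Z + P: effort 14 + 10 + 4 + 3 + 8 = 39 ≤ 41, user value 6 + 12 + 6 + 4 + 15 = 43.
C + Q + Z + A + P: effort 10 + 4 + 3 + 12 + 8 = 37 ≤ 41, user value 12 + 6 + 4 + 8 + 15 = 45.
C + Q + Z + X + P: effort 10 + 4 + 3 + 10 + 8 = 35 ≤ 41, user value 12 + 6 + 4 + 6 + 15 = 43.
Best is C, Q, Z, A, and P with total user value 45.

45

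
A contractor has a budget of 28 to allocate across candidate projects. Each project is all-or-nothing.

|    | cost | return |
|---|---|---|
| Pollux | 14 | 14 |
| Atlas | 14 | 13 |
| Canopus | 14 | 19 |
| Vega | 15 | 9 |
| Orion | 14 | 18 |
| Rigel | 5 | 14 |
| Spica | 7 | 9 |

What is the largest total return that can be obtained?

This is an integer program with binary decision variables.
Canopus + Rigel + Spica: cost 14 + 5 + 7 = 26 ≤ 28, return 19 + 14 + 9 = 42.
Orion + Rigel + Spica: cost 14 + 5 + 7 = 26 ≤ 28, return 18 + 14 + 9 = 41.
Pollux + Rigel + Spica: cost 14 + 5 + 7 = 26 ≤ 28, return 14 + 14 + 9 = 37.
Best is Canopus, Rigel, and Spica with total return 42.

42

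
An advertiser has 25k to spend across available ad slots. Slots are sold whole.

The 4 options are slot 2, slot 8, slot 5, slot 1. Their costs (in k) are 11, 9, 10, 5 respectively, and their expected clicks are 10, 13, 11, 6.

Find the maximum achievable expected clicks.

30

Allowing fractional choices, the relaxed optimum would be about 30.9, but ad slots are indivisible.
slot 8 + slot 5: cost 9 + 10 = 19 ≤ 25, expected clicks 13 + 11 = 24.
slot 8 + slot 5 + slot 1: cost 9 + 10 + 5 = 24 ≤ 25, expected clicks 13 + 11 + 6 = 30.
slot 2 + slot 8 + slot 1: cost 11 + 9 + 5 = 25 ≤ 25, expected clicks 10 + 13 + 6 = 29.
Best is slot 8, slot 5, and slot 1 with total expected clicks 30.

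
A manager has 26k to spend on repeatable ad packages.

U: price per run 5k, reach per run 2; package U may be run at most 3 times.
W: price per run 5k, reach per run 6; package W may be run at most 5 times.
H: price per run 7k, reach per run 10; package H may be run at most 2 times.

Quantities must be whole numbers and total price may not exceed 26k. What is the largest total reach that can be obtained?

32

H has the best ratio (10/7); taking only H gives at most 2×10 = 20 (stopped by the supply cap of 2).
Mixing does better — 2×W and 2×H: price 24 ≤ 26, reach 2·6 + 2·10 = 32.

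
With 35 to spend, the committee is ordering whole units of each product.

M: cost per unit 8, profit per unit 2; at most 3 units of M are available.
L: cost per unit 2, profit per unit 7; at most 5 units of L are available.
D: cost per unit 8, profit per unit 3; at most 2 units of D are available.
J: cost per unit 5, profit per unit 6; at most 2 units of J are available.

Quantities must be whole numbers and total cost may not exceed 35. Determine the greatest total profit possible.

L has the best ratio (7/2); taking only L gives at most 5×7 = 35 (stopped by the supply cap of 5).
Mixing does better — 5×L, 1×D, and 2×J: cost 28 ≤ 35, profit 5·7 + 1·3 + 2·6 = 50.

50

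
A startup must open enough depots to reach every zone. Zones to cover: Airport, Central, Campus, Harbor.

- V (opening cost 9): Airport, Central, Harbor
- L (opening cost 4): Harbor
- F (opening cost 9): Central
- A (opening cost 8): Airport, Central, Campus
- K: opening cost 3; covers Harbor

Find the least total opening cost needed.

11

Choose A and K: together they cover Airport, Central, Campus, Harbor — every zone.
Total opening cost: 8 + 3 = 11.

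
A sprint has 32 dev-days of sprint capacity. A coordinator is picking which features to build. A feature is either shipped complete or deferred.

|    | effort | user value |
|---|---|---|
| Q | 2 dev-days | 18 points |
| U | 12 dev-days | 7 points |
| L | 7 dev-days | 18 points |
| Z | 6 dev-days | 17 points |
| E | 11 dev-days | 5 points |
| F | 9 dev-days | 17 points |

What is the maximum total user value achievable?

Take Q, L, Z, and F: effort 2 + 7 + 6 + 9 = 24 ≤ 32, user value 18 + 18 + 17 + 17 = 70.
No other feasible combination does better.

70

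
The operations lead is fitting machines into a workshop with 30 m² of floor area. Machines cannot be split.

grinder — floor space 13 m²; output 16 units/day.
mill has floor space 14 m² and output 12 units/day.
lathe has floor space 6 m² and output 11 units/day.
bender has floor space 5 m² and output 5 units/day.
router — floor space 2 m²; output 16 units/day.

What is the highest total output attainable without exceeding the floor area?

48

grinder + mill + router: floor space 13 + 14 + 2 = 29 ≤ 30, output 16 + 12 + 16 = 44.
mill + lathe + bender + router: floor space 14 + 6 + 5 + 2 = 27 ≤ 30, output 12 + 11 + 5 + 16 = 44.
grinder + lathe + bender + router: floor space 13 + 6 + 5 + 2 = 26 ≤ 30, output 16 + 11 + 5 + 16 = 48.
Best is grinder, lathe, bender, and router with total output 48.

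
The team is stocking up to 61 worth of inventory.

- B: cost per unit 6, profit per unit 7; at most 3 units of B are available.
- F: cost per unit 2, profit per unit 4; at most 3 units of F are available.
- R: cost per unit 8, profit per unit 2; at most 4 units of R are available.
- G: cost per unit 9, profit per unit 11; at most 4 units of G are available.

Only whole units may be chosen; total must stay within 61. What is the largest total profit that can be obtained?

F has the best ratio (4/2); taking only F gives at most 3×4 = 12 (stopped by the supply cap of 3).
Mixing does better — 3×B, 3×F, and 4×G: cost 60 ≤ 61, profit 3·7 + 3·4 + 4·11 = 77.

77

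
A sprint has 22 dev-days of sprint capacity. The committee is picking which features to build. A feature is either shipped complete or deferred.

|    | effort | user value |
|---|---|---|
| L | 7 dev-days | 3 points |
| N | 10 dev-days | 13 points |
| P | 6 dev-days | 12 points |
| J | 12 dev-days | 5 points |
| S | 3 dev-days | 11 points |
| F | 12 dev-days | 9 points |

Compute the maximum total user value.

This is a 0-1 knapsack instance.
Take N, P, and S: effort 10 + 6 + 3 = 19 ≤ 22, user value 13 + 12 + 11 = 36.
No other feasible combination does better.

36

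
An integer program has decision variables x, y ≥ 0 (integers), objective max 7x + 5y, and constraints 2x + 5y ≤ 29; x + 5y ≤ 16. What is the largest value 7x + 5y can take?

(x,y)=(14,0): 2·14+5·0=28≤29, 1·14+5·0=14≤16, objective 98.
(x,y)=(13,0): 2·13+5·0=26≤29, 1·13+5·0=13≤16, objective 91.
Maximum is 98 at (x,y)=(14,0).

98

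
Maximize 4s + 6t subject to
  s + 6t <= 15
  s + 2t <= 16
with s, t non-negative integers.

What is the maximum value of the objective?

(s,t)=(15,0): 1·15+6·0=15≤15, 1·15+2·0=15≤16, objective 60.
(s,t)=(14,0): 1·14+6·0=14≤15, 1·14+2·0=14≤16, objective 56.
Maximum is 60 at (s,t)=(15,0).

60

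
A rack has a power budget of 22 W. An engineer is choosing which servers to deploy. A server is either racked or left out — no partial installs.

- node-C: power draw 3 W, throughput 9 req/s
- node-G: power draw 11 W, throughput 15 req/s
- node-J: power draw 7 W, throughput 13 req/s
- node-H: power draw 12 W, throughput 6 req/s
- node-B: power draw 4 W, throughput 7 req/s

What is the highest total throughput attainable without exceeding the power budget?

37

This is a 0-1 knapsack instance.
node-G + node-J + node-B: power draw 11 + 7 + 4 = 22 ≤ 22, throughput 15 + 13 + 7 = 35.
node-C + node-G + node-J: power draw 3 + 11 + 7 = 21 ≤ 22, throughput 9 + 15 + 13 = 37.
Best is node-C, node-G, and node-J with total throughput 37.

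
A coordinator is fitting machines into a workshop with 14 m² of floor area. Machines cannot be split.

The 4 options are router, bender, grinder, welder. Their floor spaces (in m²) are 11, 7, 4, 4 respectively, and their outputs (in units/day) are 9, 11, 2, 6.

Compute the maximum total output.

17

Allowing fractional choices, the relaxed optimum would be about 19.5, but machines are indivisible.
bender + grinder: floor space 7 + 4 = 11 ≤ 14, output 11 + 2 = 13.
bender + welder: floor space 7 + 4 = 11 ≤ 14, output 11 + 6 = 17.
Best is bender and welder with total output 17.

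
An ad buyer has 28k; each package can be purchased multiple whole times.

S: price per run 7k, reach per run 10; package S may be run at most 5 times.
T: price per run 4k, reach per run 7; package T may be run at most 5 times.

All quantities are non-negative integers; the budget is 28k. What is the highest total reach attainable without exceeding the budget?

45

This is a bounded integer knapsack.
1×S and 5×T: price 27 ≤ 28, reach 1·10 + 5·7 = 45.
2×S and 3×T: price 26 ≤ 28, reach 2·10 + 3·7 = 41.
Best is 45.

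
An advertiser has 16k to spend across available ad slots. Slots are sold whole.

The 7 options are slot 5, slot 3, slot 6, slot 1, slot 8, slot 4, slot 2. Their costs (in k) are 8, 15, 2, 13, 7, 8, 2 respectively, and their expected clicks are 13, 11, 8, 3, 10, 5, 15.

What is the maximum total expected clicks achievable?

36

Treat it as a binary knapsack problem.
Allowing fractional choices, the relaxed optimum would be about 41.7, but ad slots are indivisible.
slot 6 + slot 8 + slot 2: cost 2 + 7 + 2 = 11 ≤ 16, expected clicks 8 + 10 + 15 = 33.
slot 5 + slot 6 + slot 2: cost 8 + 2 + 2 = 12 ≤ 16, expected clicks 13 + 8 + 15 = 36.
Best is slot 5, slot 6, and slot 2 with total expected clicks 36.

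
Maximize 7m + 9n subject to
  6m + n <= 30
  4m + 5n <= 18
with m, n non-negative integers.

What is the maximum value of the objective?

32

The continuous relaxation peaks at (0, 3.6) with value 32.40; rounding to a feasible lattice point costs some objective.
(m,n)=(2,2): 6·2+1·2=14≤30, 4·2+5·2=18≤18, objective 32.
(m,n)=(3,1): 6·3+1·1=19≤30, 4·3+5·1=17≤18, objective 30.
No feasible integer point exceeds 32.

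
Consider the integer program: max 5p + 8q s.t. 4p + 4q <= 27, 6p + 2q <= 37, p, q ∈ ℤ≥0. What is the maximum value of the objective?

48

The continuous relaxation peaks at (0, 6.75) with value 54.00; rounding to a feasible lattice point costs some objective.
(p,q)=(0,6): 4·0+4·6=24≤27, 6·0+2·6=12≤37, objective 48.
(p,q)=(1,5): 4·1+4·5=24≤27, 6·1+2·5=16≤37, objective 45.
(p,q)=(0,5): 4·0+4·5=20≤27, 6·0+2·5=10≤37, objective 40.
Maximum is 48 at (p,q)=(0,6).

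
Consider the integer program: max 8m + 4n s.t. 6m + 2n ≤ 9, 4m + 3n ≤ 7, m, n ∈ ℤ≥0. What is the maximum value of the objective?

12

(m,n)=(1,1) is feasible, giving 12.
(m,n)=(0,2) is feasible, giving 8.
(m,n)=(1,0) is feasible, giving 8.
Maximum is 12 at (m,n)=(1,1).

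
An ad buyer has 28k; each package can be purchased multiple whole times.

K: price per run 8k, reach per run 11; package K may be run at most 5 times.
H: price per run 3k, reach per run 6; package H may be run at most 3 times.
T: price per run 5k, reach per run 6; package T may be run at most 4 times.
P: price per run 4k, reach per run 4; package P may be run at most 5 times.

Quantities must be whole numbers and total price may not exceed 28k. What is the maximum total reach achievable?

Take 1×K, 3×H, and 2×T: price 27 ≤ 28, reach 1·11 + 3·6 + 2·6 = 41.
H has the best ratio (6/3) and is taken to its limit of 3; remaining capacity is filled optimally with the others.

41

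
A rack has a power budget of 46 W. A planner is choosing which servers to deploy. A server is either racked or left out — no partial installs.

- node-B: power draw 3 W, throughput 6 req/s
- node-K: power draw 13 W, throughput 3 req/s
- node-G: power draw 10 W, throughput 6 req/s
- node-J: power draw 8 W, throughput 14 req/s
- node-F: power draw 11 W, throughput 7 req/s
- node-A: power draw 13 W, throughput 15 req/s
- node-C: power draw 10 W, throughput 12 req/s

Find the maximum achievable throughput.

This is an integer program with binary decision variables.
Allowing fractional choices, the relaxed optimum would be about 54.6, but servers are indivisible.
node-B + node-J + node-F + node-A + node-C: power draw 3 + 8 + 11 + 13 + 10 = 45 ≤ 46, throughput 6 + 14 + 7 + 15 + 12 = 54.
node-B + node-G + node-J + node-A + node-C: power draw 3 + 10 + 8 + 13 + 10 = 44 ≤ 46, throughput 6 + 6 + 14 + 15 + 12 = 53.
Best is node-B, node-J, node-F, node-A, and node-C with total throughput 54.

54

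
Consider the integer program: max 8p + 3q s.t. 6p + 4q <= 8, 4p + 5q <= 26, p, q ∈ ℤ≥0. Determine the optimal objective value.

The continuous relaxation peaks at (1.33, 0) with value 10.67; rounding to a feasible lattice point costs some objective.
(p,q)=(1,0): 6·1+4·0=6≤8, 4·1+5·0=4≤26, objective 8.
(p,q)=(0,1): 6·0+4·1=4≤8, 4·0+5·1=5≤26, objective 3.
(p,q)=(0,0): 6·0+4·0=0≤8, 4·0+5·0=0≤26, objective 0.
No feasible integer point exceeds 8.

8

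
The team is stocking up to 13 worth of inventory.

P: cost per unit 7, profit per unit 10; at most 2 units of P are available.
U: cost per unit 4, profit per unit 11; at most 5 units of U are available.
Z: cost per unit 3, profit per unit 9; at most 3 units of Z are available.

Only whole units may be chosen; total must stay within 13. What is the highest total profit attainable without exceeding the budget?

38

This is a bounded integer knapsack.
Z has the best ratio (9/3); taking only Z gives at most 3×9 = 27 (stopped by the supply cap of 3).
Mixing does better — 1×U and 3×Z: cost 13 ≤ 13, profit 1·11 + 3·9 = 38.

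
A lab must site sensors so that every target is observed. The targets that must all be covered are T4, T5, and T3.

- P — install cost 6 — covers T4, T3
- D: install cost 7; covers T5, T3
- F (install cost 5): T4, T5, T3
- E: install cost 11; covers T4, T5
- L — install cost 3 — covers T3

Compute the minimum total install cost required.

5

F alone covers T4, T5, T3 — every target.
Total install cost: 5.
No cover costs less than 5.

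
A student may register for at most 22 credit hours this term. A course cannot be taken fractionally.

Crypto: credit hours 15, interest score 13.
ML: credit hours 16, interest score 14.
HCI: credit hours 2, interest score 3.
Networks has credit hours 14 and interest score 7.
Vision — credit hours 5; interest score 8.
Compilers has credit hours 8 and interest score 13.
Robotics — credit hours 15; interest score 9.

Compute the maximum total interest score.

24

Crypto + HCI + Vision: credit hours 15 + 2 + 5 = 22 ≤ 22, interest score 13 + 3 + 8 = 24.
HCI + Vision + Compilers: credit hours 2 + 5 + 8 = 15 ≤ 22, interest score 3 + 8 + 13 = 24.
The maximum interest score is 24; one optimal choice is HCI, Vision, and Compilers.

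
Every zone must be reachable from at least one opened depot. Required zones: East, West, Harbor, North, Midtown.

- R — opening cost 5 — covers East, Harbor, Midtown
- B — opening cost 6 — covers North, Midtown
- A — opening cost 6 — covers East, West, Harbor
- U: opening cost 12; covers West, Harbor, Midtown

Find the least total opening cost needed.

The greedy cost-per-new-zone heuristic would pick R, B, and A for 17, but a cheaper cover exists.
Choose B and A: together they cover East, West, Harbor, North, Midtown — every zone.
Total opening cost: 6 + 6 = 12.
No cover costs less than 12.

12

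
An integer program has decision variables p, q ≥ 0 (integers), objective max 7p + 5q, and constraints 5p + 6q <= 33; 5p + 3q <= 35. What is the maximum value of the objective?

Relaxing integrality, the LP optimum is 46.20 at (p,q) = (6.6, 0), which is not an integer point.
(p,q)=(6,0) is feasible, giving 42.
(p,q)=(5,1) is feasible, giving 40.
(p,q)=(5,0) is feasible, giving 35.
No feasible integer point exceeds 42.

42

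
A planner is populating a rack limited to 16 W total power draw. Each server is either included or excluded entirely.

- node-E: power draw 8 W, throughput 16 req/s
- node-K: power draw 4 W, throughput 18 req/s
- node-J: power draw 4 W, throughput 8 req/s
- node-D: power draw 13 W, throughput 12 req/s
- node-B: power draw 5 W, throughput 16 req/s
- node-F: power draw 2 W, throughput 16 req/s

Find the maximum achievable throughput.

Allowing fractional choices, the relaxed optimum would be about 60.0, but servers are indivisible.
node-K + node-J + node-B + node-F: power draw 4 + 4 + 5 + 2 = 15 ≤ 16, throughput 18 + 8 + 16 + 16 = 58.
node-E + node-K + node-F: power draw 8 + 4 + 2 = 14 ≤ 16, throughput 16 + 18 + 16 = 50.
node-K + node-B + node-F: power draw 4 + 5 + 2 = 11 ≤ 16, throughput 18 + 16 + 16 = 50.
Best is node-K, node-J, node-B, and node-F with total throughput 58.

58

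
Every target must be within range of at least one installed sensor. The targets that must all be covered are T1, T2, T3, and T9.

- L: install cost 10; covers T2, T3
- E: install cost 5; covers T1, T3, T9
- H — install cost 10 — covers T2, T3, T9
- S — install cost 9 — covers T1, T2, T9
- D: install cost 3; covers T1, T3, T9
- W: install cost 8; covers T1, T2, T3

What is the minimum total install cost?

Choose D and W: together they cover T1, T2, T3, T9 — every target.
Total install cost: 3 + 8 = 11.
No cover costs less than 11.

11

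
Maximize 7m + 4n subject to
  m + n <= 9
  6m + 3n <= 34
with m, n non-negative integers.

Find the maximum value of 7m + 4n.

Relaxing integrality, the LP optimum is 43.00 at (m,n) = (2.33, 6.67), which is not an integer point.
(m,n)=(2,7): 1·2+1·7=9≤9, 6·2+3·7=33≤34, objective 42.
(m,n)=(3,5): 1·3+1·5=8≤9, 6·3+3·5=33≤34, objective 41.
Maximum is 42 at (m,n)=(2,7).

42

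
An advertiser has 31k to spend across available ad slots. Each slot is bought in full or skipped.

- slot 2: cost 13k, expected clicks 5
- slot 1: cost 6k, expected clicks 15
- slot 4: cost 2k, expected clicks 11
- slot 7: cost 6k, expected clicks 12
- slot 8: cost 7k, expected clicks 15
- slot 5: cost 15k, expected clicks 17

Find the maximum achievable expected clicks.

58

slot 1 + slot 4 + slot 8 + slot 5: cost 6 + 2 + 7 + 15 = 30 ≤ 31, expected clicks 15 + 11 + 15 + 17 = 58.
slot 1 + slot 4 + slot 7 + slot 5: cost 6 + 2 + 6 + 15 = 29 ≤ 31, expected clicks 15 + 11 + 12 + 17 = 55.
Best is slot 1, slot 4, slot 8, and slot 5 with total expected clicks 58.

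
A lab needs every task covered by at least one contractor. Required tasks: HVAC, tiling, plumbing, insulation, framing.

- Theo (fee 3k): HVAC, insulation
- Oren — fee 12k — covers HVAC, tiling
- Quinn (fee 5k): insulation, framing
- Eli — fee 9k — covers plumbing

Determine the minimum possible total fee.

26

This is an integer covering problem.
The greedy cost-per-new-task heuristic would pick Theo, Quinn, Eli, and Oren for 29, but a cheaper cover exists.
Choose Oren, Quinn, and Eli: together they cover HVAC, tiling, plumbing, insulation, framing — every task.
Total fee: 12 + 5 + 9 = 26.
No cover costs less than 26.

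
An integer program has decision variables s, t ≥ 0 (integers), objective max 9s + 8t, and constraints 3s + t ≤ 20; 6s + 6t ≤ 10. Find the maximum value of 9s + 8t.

Relaxing integrality, the LP optimum is 15.00 at (s,t) = (1.67, 0), which is not an integer point.
(s,t)=(1,0): 3·1+1·0=3≤20, 6·1+6·0=6≤10, objective 9.
(s,t)=(0,1): 3·0+1·1=1≤20, 6·0+6·1=6≤10, objective 8.
(s,t)=(0,0): 3·0+1·0=0≤20, 6·0+6·0=0≤10, objective 0.
Maximum is 9 at (s,t)=(1,0).

9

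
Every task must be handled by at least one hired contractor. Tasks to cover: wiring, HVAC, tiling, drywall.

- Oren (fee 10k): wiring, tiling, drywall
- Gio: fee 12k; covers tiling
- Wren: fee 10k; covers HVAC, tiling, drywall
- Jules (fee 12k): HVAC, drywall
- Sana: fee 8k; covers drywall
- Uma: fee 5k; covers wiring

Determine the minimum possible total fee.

The greedy cost-per-new-task heuristic would pick Oren and Wren for 20, but a cheaper cover exists.
Choose Wren and Uma: together they cover wiring, HVAC, tiling, drywall — every task.
Total fee: 10 + 5 = 15.
No cover costs less than 15.

15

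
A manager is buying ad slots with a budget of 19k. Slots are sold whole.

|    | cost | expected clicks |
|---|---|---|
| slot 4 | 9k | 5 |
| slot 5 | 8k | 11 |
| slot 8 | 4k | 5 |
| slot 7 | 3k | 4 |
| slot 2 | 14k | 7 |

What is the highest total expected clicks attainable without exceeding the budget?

20

Allowing fractional choices, the relaxed optimum would be about 22.2, but ad slots are indivisible.
slot 5 + slot 8 + slot 7: cost 8 + 4 + 3 = 15 ≤ 19, expected clicks 11 + 5 + 4 = 20.
slot 5 + slot 8: cost 8 + 4 = 12 ≤ 19, expected clicks 11 + 5 = 16.
Best is slot 5, slot 8, and slot 7 with total expected clicks 20.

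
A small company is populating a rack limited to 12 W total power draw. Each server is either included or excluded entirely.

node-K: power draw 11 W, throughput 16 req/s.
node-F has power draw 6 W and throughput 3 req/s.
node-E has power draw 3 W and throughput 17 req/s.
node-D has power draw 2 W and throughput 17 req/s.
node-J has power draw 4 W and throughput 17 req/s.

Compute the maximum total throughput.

This is an integer program with binary decision variables.
Allowing fractional choices, the relaxed optimum would be about 55.4, but servers are indivisible.
node-E + node-D + node-J: power draw 3 + 2 + 4 = 9 ≤ 12, throughput 17 + 17 + 17 = 51.
node-F + node-E + node-D: power draw 6 + 3 + 2 = 11 ≤ 12, throughput 3 + 17 + 17 = 37.
Best is node-E, node-D, and node-J with total throughput 51.

51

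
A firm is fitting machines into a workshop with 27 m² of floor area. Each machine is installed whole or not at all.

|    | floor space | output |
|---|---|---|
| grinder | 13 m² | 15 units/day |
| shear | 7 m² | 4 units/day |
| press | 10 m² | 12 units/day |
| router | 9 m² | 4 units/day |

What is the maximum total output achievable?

grinder + press: floor space 13 + 10 = 23 ≤ 27, output 15 + 12 = 27.
shear + press + router: floor space 7 + 10 + 9 = 26 ≤ 27, output 4 + 12 + 4 = 20.
grinder + shear: floor space 13 + 7 = 20 ≤ 27, output 15 + 4 = 19.
Best is grinder and press with total output 27.

27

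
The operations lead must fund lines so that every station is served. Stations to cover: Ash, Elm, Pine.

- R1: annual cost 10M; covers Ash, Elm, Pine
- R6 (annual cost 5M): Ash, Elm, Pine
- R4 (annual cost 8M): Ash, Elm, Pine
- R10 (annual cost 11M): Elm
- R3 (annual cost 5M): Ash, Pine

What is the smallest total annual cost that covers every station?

This is an integer covering problem.
R6 alone covers Ash, Elm, Pine — every station.
Total annual cost: 5.
No cover costs less than 5.

5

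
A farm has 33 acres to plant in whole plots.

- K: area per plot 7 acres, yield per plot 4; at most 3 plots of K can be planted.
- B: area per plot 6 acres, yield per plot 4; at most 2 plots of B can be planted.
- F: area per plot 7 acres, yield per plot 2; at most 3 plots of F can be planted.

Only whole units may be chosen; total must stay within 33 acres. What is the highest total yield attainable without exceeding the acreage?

20

Take 3×K and 2×B: area 33 ≤ 33, yield 3·4 + 2·4 = 20.
B has the best ratio (4/6) and is taken to its limit of 2; remaining capacity is filled optimally with the others.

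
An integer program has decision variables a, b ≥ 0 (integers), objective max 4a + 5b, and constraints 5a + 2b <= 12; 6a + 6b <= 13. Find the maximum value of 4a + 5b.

Relaxing integrality, the LP optimum is 10.83 at (a,b) = (0, 2.17), which is not an integer point.
(a,b)=(0,2): 5·0+2·2=4≤12, 6·0+6·2=12≤13, objective 10.
(a,b)=(1,1): 5·1+2·1=7≤12, 6·1+6·1=12≤13, objective 9.
(a,b)=(0,1): 5·0+2·1=2≤12, 6·0+6·1=6≤13, objective 5.
The best lattice point is (0,2), giving 10.

10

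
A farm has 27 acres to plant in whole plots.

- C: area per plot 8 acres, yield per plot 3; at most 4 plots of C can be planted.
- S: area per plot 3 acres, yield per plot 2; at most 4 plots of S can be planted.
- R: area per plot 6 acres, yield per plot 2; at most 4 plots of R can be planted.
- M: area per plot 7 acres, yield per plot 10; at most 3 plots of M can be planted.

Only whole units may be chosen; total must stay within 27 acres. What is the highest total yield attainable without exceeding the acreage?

1×R and 3×M: area 27 ≤ 27, yield 1·2 + 3·10 = 32.
2×S and 3×M: area 27 ≤ 27, yield 2·2 + 3·10 = 34.
Best is 34.

34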